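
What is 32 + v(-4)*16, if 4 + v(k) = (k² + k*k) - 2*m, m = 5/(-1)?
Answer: 640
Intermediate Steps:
m = -5 (m = 5*(-1) = -5)
v(k) = 6 + 2*k² (v(k) = -4 + ((k² + k*k) - 2*(-5)) = -4 + ((k² + k²) + 10) = -4 + (2*k² + 10) = -4 + (10 + 2*k²) = 6 + 2*k²)
32 + v(-4)*16 = 32 + (6 + 2*(-4)²)*16 = 32 + (6 + 2*16)*16 = 32 + (6 + 32)*16 = 32 + 38*16 = 32 + 608 = 640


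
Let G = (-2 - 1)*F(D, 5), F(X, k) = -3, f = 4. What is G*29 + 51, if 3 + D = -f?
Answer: 312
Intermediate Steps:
D = -7 (D = -3 - 1*4 = -3 - 4 = -7)
G = 9 (G = (-2 - 1)*(-3) = -3*(-3) = 9)
G*29 + 51 = 9*29 + 51 = 261 + 51 = 312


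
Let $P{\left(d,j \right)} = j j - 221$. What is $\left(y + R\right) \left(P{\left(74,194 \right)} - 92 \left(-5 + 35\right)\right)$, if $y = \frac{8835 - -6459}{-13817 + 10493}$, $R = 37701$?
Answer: $\frac{723728262275}{554} \approx 1.3064 \cdot 10^{9}$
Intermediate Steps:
$y = - \frac{2549}{554}$ ($y = \frac{8835 + 6459}{-3324} = 15294 \left(- \frac{1}{3324}\right) = - \frac{2549}{554} \approx -4.6011$)
$P{\left(d,j \right)} = -221 + j^{2}$ ($P{\left(d,j \right)} = j^{2} - 221 = -221 + j^{2}$)
$\left(y + R\right) \left(P{\left(74,194 \right)} - 92 \left(-5 + 35\right)\right) = \left(- \frac{2549}{554} + 37701\right) \left(\left(-221 + 194^{2}\right) - 92 \left(-5 + 35\right)\right) = \frac{20883805 \left(\left(-221 + 37636\right) - 2760\right)}{554} = \frac{20883805 \left(37415 - 2760\right)}{554} = \frac{20883805}{554} \cdot 34655 = \frac{723728262275}{554}$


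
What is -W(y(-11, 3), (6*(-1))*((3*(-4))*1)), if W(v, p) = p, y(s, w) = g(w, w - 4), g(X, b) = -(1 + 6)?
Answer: -72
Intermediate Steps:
g(X, b) = -7 (g(X, b) = -1*7 = -7)
y(s, w) = -7
-W(y(-11, 3), (6*(-1))*((3*(-4))*1)) = -6*(-1)*(3*(-4))*1 = -(-6)*(-12*1) = -(-6)*(-12) = -1*72 = -72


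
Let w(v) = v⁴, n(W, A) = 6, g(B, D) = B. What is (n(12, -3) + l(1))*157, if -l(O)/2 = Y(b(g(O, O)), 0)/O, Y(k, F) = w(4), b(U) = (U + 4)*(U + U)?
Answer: -79442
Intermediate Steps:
b(U) = 2*U*(4 + U) (b(U) = (4 + U)*(2*U) = 2*U*(4 + U))
Y(k, F) = 256 (Y(k, F) = 4⁴ = 256)
l(O) = -512/O
(n(12, -3) + l(1))*157 = (6 - 512/1)*157 = (6 - 512*1)*157 = (6 - 512)*157 = -506*157 = -79442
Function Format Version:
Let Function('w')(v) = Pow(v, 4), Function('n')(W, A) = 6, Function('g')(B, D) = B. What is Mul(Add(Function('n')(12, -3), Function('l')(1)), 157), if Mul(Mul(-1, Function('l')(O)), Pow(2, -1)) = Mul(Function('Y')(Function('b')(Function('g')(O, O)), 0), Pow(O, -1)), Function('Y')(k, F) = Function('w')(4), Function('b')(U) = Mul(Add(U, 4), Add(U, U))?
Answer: -79442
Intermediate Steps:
Function('b')(U) = Mul(2, U, Add(4, U)) (Function('b')(U) = Mul(Add(4, U), Mul(2, U)) = Mul(2, U, Add(4, U)))
Function('Y')(k, F) = 256 (Function('Y')(k, F) = Pow(4, 4) = 256)
Function('l')(O) = Mul(-512, Pow(O, -1)) (Function('l')(O) = Mul(-2, Mul(256, Pow(O, -1))) = Mul(-512, Pow(O, -1)))
Mul(Add(Function('n')(12, -3), Function('l')(1)), 157) = Mul(Add(6, Mul(-512, Pow(1, -1))), 157) = Mul(Add(6, Mul(-512, 1)), 157) = Mul(Add(6, -512), 157) = Mul(-506, 157) = -79442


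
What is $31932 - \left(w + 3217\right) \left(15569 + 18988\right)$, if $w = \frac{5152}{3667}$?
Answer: $- \frac{407720852643}{3667} \approx -1.1119 \cdot 10^{8}$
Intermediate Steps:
$w = \frac{5152}{3667}$ ($w = 5152 \cdot \frac{1}{3667} = \frac{5152}{3667} \approx 1.405$)
$31932 - \left(w + 3217\right) \left(15569 + 18988\right) = 31932 - \left(\frac{5152}{3667} + 3217\right) \left(15569 + 18988\right) = 31932 - \frac{11801891}{3667} \cdot 34557 = 31932 - \frac{407837947287}{3667} = - \frac{407720852643}{3667}$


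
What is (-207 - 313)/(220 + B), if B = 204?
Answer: -65/53 ≈ -1.2264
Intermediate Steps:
(-207 - 313)/(220 + B) = (-207 - 313)/(220 + 204) = -520/424 = -520*1/424 = -65/53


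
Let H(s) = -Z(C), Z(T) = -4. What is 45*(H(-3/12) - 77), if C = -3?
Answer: -3285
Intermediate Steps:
H(s) = 4 (H(s) = -1*(-4) = 4)
45*(H(-3/12) - 77) = 45*(4 - 77) = 45*(-73) = -3285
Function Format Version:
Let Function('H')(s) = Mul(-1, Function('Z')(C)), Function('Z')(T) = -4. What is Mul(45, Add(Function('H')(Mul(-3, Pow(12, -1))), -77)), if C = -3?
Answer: -3285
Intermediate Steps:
Function('H')(s) = 4 (Function('H')(s) = Mul(-1, -4) = 4)
Mul(45, Add(Function('H')(Mul(-3, Pow(12, -1))), -77)) = Mul(45, Add(4, -77)) = Mul(45, -73) = -3285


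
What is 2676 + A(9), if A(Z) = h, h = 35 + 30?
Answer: 2741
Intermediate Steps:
h = 65
A(Z) = 65
2676 + A(9) = 2676 + 65 = 2741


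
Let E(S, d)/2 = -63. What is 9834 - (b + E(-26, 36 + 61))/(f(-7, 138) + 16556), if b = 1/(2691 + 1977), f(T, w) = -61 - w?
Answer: 750870505151/76354476 ≈ 9834.0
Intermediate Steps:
E(S, d) = -126 (E(S, d) = 2*(-63) = -126)
b = 1/4668 ≈ 0.00021422
9834 - (b + E(-26, 36 + 61))/(f(-7, 138) + 16556) = 9834 - (1/4668 - 126)/((-61 - 1*138) + 16556) = 9834 - (-588167)/(4668*((-61 - 138) + 16556)) = 9834 - (-588167)/(4668*(-199 + 16556)) = 9834 - (-588167)/(4668*16357) = 9834 - 1*(-588167/76354476) = 9834 + 588167/76354476 = 750870505151/76354476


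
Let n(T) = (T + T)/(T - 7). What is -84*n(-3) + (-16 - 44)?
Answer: -552/5 ≈ -110.40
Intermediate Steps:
n(T) = 2*T/(-7 + T) (n(T) = (2*T)/(-7 + T) = 2*T/(-7 + T))
-84*n(-3) + (-16 - 44) = -168*(-3)/(-7 - 3) + (-16 - 44) = -168*(-3)/(-10) - 60 = -168*(-3)*(-1)/10 - 60 = -84*3/5 - 60 = -252/5 - 60 = -552/5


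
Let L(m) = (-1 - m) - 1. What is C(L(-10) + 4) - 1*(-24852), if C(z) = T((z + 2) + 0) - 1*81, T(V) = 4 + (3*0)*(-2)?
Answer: 24775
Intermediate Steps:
L(m) = -2 - m
T(V) = 4 (T(V) = 4 + 0*(-2) = 4 + 0 = 4)
C(z) = -77 (C(z) = 4 - 1*81 = 4 - 81 = -77)
C(L(-10) + 4) - 1*(-24852) = -77 - 1*(-24852) = -77 + 24852 = 24775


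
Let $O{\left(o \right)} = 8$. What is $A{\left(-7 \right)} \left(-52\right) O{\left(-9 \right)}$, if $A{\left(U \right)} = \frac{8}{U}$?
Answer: $\frac{3328}{7} \approx 475.43$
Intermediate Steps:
$A{\left(-7 \right)} \left(-52\right) O{\left(-9 \right)} = \frac{8}{-7} \left(-52\right) 8 = 8 \left(- \frac{1}{7}\right) \left(-52\right) 8 = \left(- \frac{8}{7}\right) \left(-52\right) 8 = \frac{416}{7} \cdot 8 = \frac{3328}{7}$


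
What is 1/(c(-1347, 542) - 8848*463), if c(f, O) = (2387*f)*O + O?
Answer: -1/1746782720 ≈ -5.7248e-10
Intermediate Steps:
c(f, O) = O + 2387*O*f (c(f, O) = 2387*O*f + O = O + 2387*O*f)
1/(c(-1347, 542) - 8848*463) = 1/(542*(1 + 2387*(-1347)) - 8848*463) = 1/(542*(1 - 3215289) - 4096624) = 1/(542*(-3215288) - 4096624) = 1/(-1742686096 - 4096624) = 1/(-1746782720) = -1/1746782720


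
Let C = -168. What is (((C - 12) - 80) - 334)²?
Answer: 352836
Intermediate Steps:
(((C - 12) - 80) - 334)² = (((-168 - 12) - 80) - 334)² = ((-180 - 80) - 334)² = (-260 - 334)² = (-594)² = 352836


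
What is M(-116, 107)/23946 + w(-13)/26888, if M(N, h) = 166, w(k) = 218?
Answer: 2420909/160965012 ≈ 0.015040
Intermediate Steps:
M(-116, 107)/23946 + w(-13)/26888 = 166/23946 + 218/26888 = 166*(1/23946) + 218*(1/26888) = 83/11973 + 109/13444 = 2420909/160965012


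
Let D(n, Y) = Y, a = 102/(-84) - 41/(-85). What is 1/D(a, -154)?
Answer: -1/154 ≈ -0.0064935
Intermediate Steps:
a = -871/1190 (a = 102*(-1/84) - 41*(-1/85) = -17/14 + 41/85 = -871/1190 ≈ -0.73193)
1/D(a, -154) = 1/(-154) = -1/154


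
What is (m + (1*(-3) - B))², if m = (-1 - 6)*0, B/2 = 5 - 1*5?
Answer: 9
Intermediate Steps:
B = 0 (B = 2*(5 - 1*5) = 2*(5 - 5) = 2*0 = 0)
m = 0 (m = -7*0 = 0)
(m + (1*(-3) - B))² = (0 + (1*(-3) - 1*0))² = (0 + (-3 + 0))² = (0 - 3)² = (-3)² = 9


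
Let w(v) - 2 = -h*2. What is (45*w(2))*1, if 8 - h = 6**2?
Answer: 2610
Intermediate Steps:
h = -28 (h = 8 - 1*6**2 = 8 - 1*36 = 8 - 36 = -28)
w(v) = 58 (w(v) = 2 - 1*(-28)*2 = 2 + 28*2 = 2 + 56 = 58)
(45*w(2))*1 = (45*58)*1 = 2610*1 = 2610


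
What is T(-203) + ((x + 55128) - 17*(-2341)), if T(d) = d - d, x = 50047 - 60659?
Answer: 84313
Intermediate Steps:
x = -10612
T(d) = 0
T(-203) + ((x + 55128) - 17*(-2341)) = 0 + ((-10612 + 55128) - 17*(-2341)) = 0 + (44516 + 39797) = 0 + 84313 = 84313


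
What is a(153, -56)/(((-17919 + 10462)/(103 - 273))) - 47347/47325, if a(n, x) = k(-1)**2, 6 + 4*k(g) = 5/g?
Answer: -2337795007/2823220200 ≈ -0.82806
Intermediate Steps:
k(g) = -3/2 + 5/(4*g) (k(g) = -3/2 + (5/g)/4 = -3/2 + 5/(4*g))
a(n, x) = 121/16 (a(n, x) = ((1/4)*(5 - 6*(-1))/(-1))**2 = ((1/4)*(-1)*(5 + 6))**2 = ((1/4)*(-1)*11)**2 = (-11/4)**2 = 121/16)
a(153, -56)/(((-17919 + 10462)/(103 - 273))) - 47347/47325 = 121/(16*(((-17919 + 10462)/(103 - 273)))) - 47347/47325 = 121/(16*((-7457/(-170)))) - 47347*1/47325 = 121/(16*((-7457*(-1/170)))) - 47347/47325 = 121/(16*(7457/170)) - 47347/47325 = (121/16)*(170/7457) - 47347/47325 = 10285/59656 - 47347/47325 = -2337795007/2823220200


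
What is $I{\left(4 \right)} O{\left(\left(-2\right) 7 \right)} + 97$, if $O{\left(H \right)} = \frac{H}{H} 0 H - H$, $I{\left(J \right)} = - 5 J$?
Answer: $-183$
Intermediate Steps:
$O{\left(H \right)} = - H$ ($O{\left(H \right)} = 1 \cdot 0 H - H = 0 H - H = 0 - H = - H$)
$I{\left(4 \right)} O{\left(\left(-2\right) 7 \right)} + 97 = \left(-5\right) 4 \left(- \left(-2\right) 7\right) + 97 = - 20 \left(\left(-1\right) \left(-14\right)\right) + 97 = \left(-20\right) 14 + 97 = -280 + 97 = -183$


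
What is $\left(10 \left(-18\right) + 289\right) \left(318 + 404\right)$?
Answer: $78698$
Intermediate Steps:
$\left(10 \left(-18\right) + 289\right) \left(318 + 404\right) = \left(-180 + 289\right) 722 = 109 \cdot 722 = 78698$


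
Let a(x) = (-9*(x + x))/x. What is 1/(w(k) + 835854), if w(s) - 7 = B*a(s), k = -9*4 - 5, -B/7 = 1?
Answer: 1/835987 ≈ 1.1962e-6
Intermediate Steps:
B = -7 (B = -7*1 = -7)
k = -41 (k = -36 - 5 = -41)
a(x) = -18 (a(x) = (-18*x)/x = -18)
w(s) = 133 (w(s) = 7 - 7*(-18) = 7 + 126 = 133)
1/(w(k) + 835854) = 1/(133 + 835854) = 1/835987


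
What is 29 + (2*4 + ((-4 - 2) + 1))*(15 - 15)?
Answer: 29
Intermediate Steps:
29 + (2*4 + ((-4 - 2) + 1))*(15 - 15) = 29 + (8 + (-6 + 1))*0 = 29 + (8 - 5)*0 = 29 + 3*0 = 29 + 0 = 29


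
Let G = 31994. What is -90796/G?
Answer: -45398/15997 ≈ -2.8379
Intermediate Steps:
-90796/G = -90796/31994 = -90796*1/31994 = -45398/15997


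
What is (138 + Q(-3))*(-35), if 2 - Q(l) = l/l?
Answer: -4865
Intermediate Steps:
Q(l) = 1 (Q(l) = 2 - l/l = 2 - 1*1 = 2 - 1 = 1)
(138 + Q(-3))*(-35) = (138 + 1)*(-35) = 139*(-35) = -4865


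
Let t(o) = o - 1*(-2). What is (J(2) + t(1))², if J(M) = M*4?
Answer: 121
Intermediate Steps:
t(o) = 2 + o (t(o) = o + 2 = 2 + o)
J(M) = 4*M
(J(2) + t(1))² = (4*2 + (2 + 1))² = (8 + 3)² = 11² = 121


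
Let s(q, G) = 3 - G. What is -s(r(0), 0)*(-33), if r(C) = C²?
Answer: 99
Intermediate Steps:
-s(r(0), 0)*(-33) = -(3 - 1*0)*(-33) = -(3 + 0)*(-33) = -1*3*(-33) = -3*(-33) = 99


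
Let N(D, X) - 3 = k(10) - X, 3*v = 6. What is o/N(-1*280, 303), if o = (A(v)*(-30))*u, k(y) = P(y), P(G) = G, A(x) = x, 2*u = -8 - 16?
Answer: -72/29 ≈ -2.4828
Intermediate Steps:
u = -12 (u = (-8 - 16)/2 = (½)*(-24) = -12)
v = 2 (v = (⅓)*6 = 2)
k(y) = y
N(D, X) = 13 - X (N(D, X) = 3 + (10 - X) = 13 - X)
o = 720 (o = (2*(-30))*(-12) = -60*(-12) = 720)
o/N(-1*280, 303) = 720/(13 - 1*303) = 720/(13 - 303) = 720/(-290) = 720*(-1/290) = -72/29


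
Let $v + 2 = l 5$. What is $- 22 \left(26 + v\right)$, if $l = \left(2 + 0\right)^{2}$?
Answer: $-968$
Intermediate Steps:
$l = 4$ ($l = 2^{2} = 4$)
$v = 18$ ($v = -2 + 4 \cdot 5 = -2 + 20 = 18$)
$- 22 \left(26 + v\right) = - 22 \left(26 + 18\right) = \left(-22\right) 44 = -968$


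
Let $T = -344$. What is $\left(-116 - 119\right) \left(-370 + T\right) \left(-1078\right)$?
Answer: $-180877620$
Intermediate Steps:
$\left(-116 - 119\right) \left(-370 + T\right) \left(-1078\right) = \left(-116 - 119\right) \left(-370 - 344\right) \left(-1078\right) = \left(-235\right) \left(-714\right) \left(-1078\right) = 167790 \left(-1078\right) = -180877620$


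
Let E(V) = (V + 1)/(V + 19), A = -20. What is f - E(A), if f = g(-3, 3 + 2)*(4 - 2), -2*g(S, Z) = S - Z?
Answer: -11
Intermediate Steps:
g(S, Z) = Z/2 - S/2 (g(S, Z) = -(S - Z)/2 = Z/2 - S/2)
f = 8 (f = ((3 + 2)/2 - 1/2*(-3))*(4 - 2) = ((1/2)*5 + 3/2)*2 = (5/2 + 3/2)*2 = 4*2 = 8)
E(V) = (1 + V)/(19 + V)
f - E(A) = 8 - (1 - 20)/(19 - 20) = 8 - (-19)/(-1) = 8 - (-1)*(-19) = 8 - 1*19 = 8 - 19 = -11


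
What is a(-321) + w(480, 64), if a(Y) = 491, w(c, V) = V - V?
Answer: 491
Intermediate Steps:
w(c, V) = 0
a(-321) + w(480, 64) = 491 + 0 = 491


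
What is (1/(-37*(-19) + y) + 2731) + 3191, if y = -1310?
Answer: 3594653/607 ≈ 5922.0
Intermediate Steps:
(1/(-37*(-19) + y) + 2731) + 3191 = (1/(-37*(-19) - 1310) + 2731) + 3191 = (1/(703 - 1310) + 2731) + 3191 = (1/(-607) + 2731) + 3191 = (-1/607 + 2731) + 3191 = 1657716/607 + 3191 = 3594653/607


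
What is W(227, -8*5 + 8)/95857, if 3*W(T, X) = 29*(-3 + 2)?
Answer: -29/287571 ≈ -0.00010084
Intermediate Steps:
W(T, X) = -29/3 (W(T, X) = (29*(-3 + 2))/3 = (29*(-1))/3 = (1/3)*(-29) = -29/3)
W(227, -8*5 + 8)/95857 = -29/3/95857 = -29/3*1/95857 = -29/287571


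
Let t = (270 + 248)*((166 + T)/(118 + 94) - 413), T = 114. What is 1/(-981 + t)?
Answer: -53/11354235 ≈ -4.6679e-6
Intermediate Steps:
t = -11302242/53 (t = (270 + 248)*((166 + 114)/(118 + 94) - 413) = 518*(280/212 - 413) = 518*(280*(1/212) - 413) = 518*(70/53 - 413) = 518*(-21819/53) = -11302242/53 ≈ -2.1325e+5)
1/(-981 + t) = 1/(-981 - 11302242/53) = 1/(-11354235/53) = -53/11354235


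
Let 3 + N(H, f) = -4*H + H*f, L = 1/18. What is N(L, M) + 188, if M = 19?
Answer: 1115/6 ≈ 185.83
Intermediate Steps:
L = 1/18 ≈ 0.055556
N(H, f) = -3 - 4*H + H*f (N(H, f) = -3 + (-4*H + H*f) = -3 - 4*H + H*f)
N(L, M) + 188 = (-3 - 4*1/18 + (1/18)*19) + 188 = (-3 - 2/9 + 19/18) + 188 = -13/6 + 188 = 1115/6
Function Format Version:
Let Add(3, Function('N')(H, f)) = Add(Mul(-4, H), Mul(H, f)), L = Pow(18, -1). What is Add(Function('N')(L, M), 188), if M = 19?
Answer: Rational(1115, 6) ≈ 185.83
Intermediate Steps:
L = Rational(1, 18) ≈ 0.055556
Function('N')(H, f) = Add(-3, Mul(-4, H), Mul(H, f)) (Function('N')(H, f) = Add(-3, Add(Mul(-4, H), Mul(H, f))) = Add(-3, Mul(-4, H), Mul(H, f)))
Add(Function('N')(L, M), 188) = Add(Add(-3, Mul(-4, Rational(1, 18)), Mul(Rational(1, 18), 19)), 188) = Add(Add(-3, Rational(-2, 9), Rational(19, 18)), 188) = Add(Rational(-13, 6), 188) = Rational(1115, 6)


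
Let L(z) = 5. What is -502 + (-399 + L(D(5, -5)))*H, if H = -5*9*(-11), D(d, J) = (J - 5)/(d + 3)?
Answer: -195532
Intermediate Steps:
D(d, J) = (-5 + J)/(3 + d)
H = 495 (H = -45*(-11) = 495)
-502 + (-399 + L(D(5, -5)))*H = -502 + (-399 + 5)*495 = -502 - 394*495 = -502 - 195030 = -195532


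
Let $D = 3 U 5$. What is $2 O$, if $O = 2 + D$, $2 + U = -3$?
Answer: $-146$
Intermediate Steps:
$U = -5$ ($U = -2 - 3 = -5$)
$D = -75$ ($D = 3 \left(-5\right) 5 = \left(-15\right) 5 = -75$)
$O = -73$ ($O = 2 - 75 = -73$)
$2 O = 2 \left(-73\right) = -146$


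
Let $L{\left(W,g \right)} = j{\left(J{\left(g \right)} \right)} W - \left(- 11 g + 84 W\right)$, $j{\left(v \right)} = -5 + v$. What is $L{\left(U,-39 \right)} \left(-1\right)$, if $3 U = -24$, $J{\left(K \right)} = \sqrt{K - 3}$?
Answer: $-283 + 8 i \sqrt{42} \approx -283.0 + 51.846 i$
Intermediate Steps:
$J{\left(K \right)} = \sqrt{-3 + K}$
$U = -8$ ($U = \frac{1}{3} \left(-24\right) = -8$)
$L{\left(W,g \right)} = - 84 W + 11 g + W \left(-5 + \sqrt{-3 + g}\right)$ ($L{\left(W,g \right)} = \left(-5 + \sqrt{-3 + g}\right) W - \left(- 11 g + 84 W\right) = W \left(-5 + \sqrt{-3 + g}\right) - \left(- 11 g + 84 W\right) = - 84 W + 11 g + W \left(-5 + \sqrt{-3 + g}\right)$)
$L{\left(U,-39 \right)} \left(-1\right) = \left(\left(-89\right) \left(-8\right) + 11 \left(-39\right) - 8 \sqrt{-3 - 39}\right) \left(-1\right) = \left(712 - 429 - 8 \sqrt{-42}\right) \left(-1\right) = \left(712 - 429 - 8 i \sqrt{42}\right) \left(-1\right) = \left(283 - 8 i \sqrt{42}\right) \left(-1\right) = -283 + 8 i \sqrt{42}$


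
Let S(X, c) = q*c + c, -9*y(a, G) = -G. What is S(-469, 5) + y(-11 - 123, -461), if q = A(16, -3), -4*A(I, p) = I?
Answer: -596/9 ≈ -66.222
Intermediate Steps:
y(a, G) = G/9 (y(a, G) = -(-1)*G/9 = G/9)
A(I, p) = -I/4
q = -4 (q = -1/4*16 = -4)
S(X, c) = -3*c (S(X, c) = -4*c + c = -3*c)
S(-469, 5) + y(-11 - 123, -461) = -3*5 + (1/9)*(-461) = -15 - 461/9 = -596/9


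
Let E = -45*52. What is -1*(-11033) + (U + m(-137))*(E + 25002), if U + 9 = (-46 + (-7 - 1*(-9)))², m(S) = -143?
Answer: 40440041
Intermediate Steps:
U = 1927 (U = -9 + (-46 + (-7 - 1*(-9)))² = -9 + (-46 + (-7 + 9))² = -9 + (-46 + 2)² = -9 + (-44)² = -9 + 1936 = 1927)
E = -2340
-1*(-11033) + (U + m(-137))*(E + 25002) = -1*(-11033) + (1927 - 143)*(-2340 + 25002) = 11033 + 1784*22662 = 11033 + 40429008 = 40440041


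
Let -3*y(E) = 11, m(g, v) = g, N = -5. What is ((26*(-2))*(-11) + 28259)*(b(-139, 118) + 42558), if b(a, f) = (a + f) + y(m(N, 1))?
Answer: 3678835600/3 ≈ 1.2263e+9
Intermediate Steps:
y(E) = -11/3 (y(E) = -⅓*11 = -11/3)
b(a, f) = -11/3 + a + f (b(a, f) = (a + f) - 11/3 = -11/3 + a + f)
((26*(-2))*(-11) + 28259)*(b(-139, 118) + 42558) = ((26*(-2))*(-11) + 28259)*((-11/3 - 139 + 118) + 42558) = (-52*(-11) + 28259)*(-74/3 + 42558) = (572 + 28259)*(127600/3) = 28831*(127600/3) = 3678835600/3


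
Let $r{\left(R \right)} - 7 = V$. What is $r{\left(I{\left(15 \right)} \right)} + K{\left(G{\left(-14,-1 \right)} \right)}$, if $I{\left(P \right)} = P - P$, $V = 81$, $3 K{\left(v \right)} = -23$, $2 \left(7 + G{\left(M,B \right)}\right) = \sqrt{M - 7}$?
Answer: $\frac{241}{3} \approx 80.333$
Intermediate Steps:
$G{\left(M,B \right)} = -7 + \frac{\sqrt{-7 + M}}{2}$ ($G{\left(M,B \right)} = -7 + \frac{\sqrt{M - 7}}{2} = -7 + \frac{\sqrt{-7 + M}}{2}$)
$K{\left(v \right)} = - \frac{23}{3}$ ($K{\left(v \right)} = \frac{1}{3} \left(-23\right) = - \frac{23}{3}$)
$I{\left(P \right)} = 0$
$r{\left(R \right)} = 88$ ($r{\left(R \right)} = 7 + 81 = 88$)
$r{\left(I{\left(15 \right)} \right)} + K{\left(G{\left(-14,-1 \right)} \right)} = 88 - \frac{23}{3} = \frac{241}{3}$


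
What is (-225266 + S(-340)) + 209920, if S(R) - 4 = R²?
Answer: 100258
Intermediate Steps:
S(R) = 4 + R²
(-225266 + S(-340)) + 209920 = (-225266 + (4 + (-340)²)) + 209920 = (-225266 + (4 + 115600)) + 209920 = (-225266 + 115604) + 209920 = -109662 + 209920 = 100258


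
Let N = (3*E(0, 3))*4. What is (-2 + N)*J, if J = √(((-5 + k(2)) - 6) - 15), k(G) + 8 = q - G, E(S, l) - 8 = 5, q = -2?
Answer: 154*I*√38 ≈ 949.32*I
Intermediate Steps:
E(S, l) = 13 (E(S, l) = 8 + 5 = 13)
N = 156 (N = (3*13)*4 = 39*4 = 156)
k(G) = -10 - G (k(G) = -8 + (-2 - G) = -10 - G)
J = I*√38 (J = √(((-5 + (-10 - 1*2)) - 6) - 15) = √(((-5 + (-10 - 2)) - 6) - 15) = √(((-5 - 12) - 6) - 15) = √((-17 - 6) - 15) = √(-23 - 15) = √(-38) = I*√38 ≈ 6.1644*I)
(-2 + N)*J = (-2 + 156)*(I*√38) = 154*(I*√38) = 154*I*√38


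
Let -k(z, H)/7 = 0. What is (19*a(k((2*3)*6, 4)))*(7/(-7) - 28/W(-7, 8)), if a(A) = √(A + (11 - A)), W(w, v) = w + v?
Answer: -551*√11 ≈ -1827.5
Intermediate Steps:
k(z, H) = 0 (k(z, H) = -7*0 = 0)
W(w, v) = v + w
a(A) = √11
(19*a(k((2*3)*6, 4)))*(7/(-7) - 28/W(-7, 8)) = (19*√11)*(7/(-7) - 28/(8 - 7)) = (19*√11)*(7*(-⅐) - 28/1) = (19*√11)*(-1 - 28*1) = (19*√11)*(-1 - 28) = (19*√11)*(-29) = -551*√11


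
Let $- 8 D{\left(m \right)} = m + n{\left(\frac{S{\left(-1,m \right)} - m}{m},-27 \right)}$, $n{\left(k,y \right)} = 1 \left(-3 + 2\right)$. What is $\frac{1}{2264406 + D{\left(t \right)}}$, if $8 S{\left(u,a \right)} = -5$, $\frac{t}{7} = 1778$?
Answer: $\frac{8}{18102803} \approx 4.4192 \cdot 10^{-7}$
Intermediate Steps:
$t = 12446$ ($t = 7 \cdot 1778 = 12446$)
$S{\left(u,a \right)} = - \frac{5}{8}$ ($S{\left(u,a \right)} = \frac{1}{8} \left(-5\right) = - \frac{5}{8}$)
$n{\left(k,y \right)} = -1$ ($n{\left(k,y \right)} = 1 \left(-1\right) = -1$)
$D{\left(m \right)} = \frac{1}{8} - \frac{m}{8}$ ($D{\left(m \right)} = - \frac{m - 1}{8} = - \frac{-1 + m}{8} = \frac{1}{8} - \frac{m}{8}$)
$\frac{1}{2264406 + D{\left(t \right)}} = \frac{1}{2264406 + \left(\frac{1}{8} - \frac{6223}{4}\right)} = \frac{1}{2264406 - \frac{12445}{8}} = \frac{1}{\frac{18102803}{8}} = \frac{8}{18102803}$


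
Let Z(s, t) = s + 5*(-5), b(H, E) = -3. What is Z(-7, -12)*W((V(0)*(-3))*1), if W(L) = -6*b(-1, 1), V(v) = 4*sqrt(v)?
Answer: -576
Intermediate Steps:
Z(s, t) = -25 + s (Z(s, t) = s - 25 = -25 + s)
W(L) = 18 (W(L) = -6*(-3) = 18)
Z(-7, -12)*W((V(0)*(-3))*1) = (-25 - 7)*18 = -32*18 = -576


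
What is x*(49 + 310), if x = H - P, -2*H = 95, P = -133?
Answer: 61389/2 ≈ 30695.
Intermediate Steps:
H = -95/2 (H = -½*95 = -95/2 ≈ -47.500)
x = 171/2 (x = -95/2 - 1*(-133) = -95/2 + 133 = 171/2 ≈ 85.500)
x*(49 + 310) = 171*(49 + 310)/2 = (171/2)*359 = 61389/2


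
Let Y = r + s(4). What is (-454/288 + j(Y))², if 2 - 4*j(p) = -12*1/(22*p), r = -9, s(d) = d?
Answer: 76405081/62726400 ≈ 1.2181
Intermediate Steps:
Y = -5 (Y = -9 + 4 = -5)
j(p) = ½ + 3/(22*p) (j(p) = ½ - (-3)/(22*p) = ½ + 3/(22*p))
(-454/288 + j(Y))² = (-454/288 + (1/22)*(3 + 11*(-5))/(-5))² = (-454*1/288 + (1/22)*(-⅕)*(3 - 55))² = (-227/144 + (1/22)*(-⅕)*(-52))² = (-227/144 + 26/55)² = (-8741/7920)² = 76405081/62726400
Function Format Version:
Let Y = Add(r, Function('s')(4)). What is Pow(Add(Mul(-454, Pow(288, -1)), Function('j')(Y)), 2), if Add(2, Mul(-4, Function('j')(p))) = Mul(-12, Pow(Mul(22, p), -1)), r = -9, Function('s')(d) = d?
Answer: Rational(76405081, 62726400) ≈ 1.2181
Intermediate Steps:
Y = -5 (Y = Add(-9, 4) = -5)
Function('j')(p) = Add(Rational(1, 2), Mul(Rational(3, 22), Pow(p, -1))) (Function('j')(p) = Add(Rational(1, 2), Mul(Rational(-1, 4), Mul(-12, Pow(Mul(22, p), -1)))) = Add(Rational(1, 2), Mul(Rational(-1, 4), Mul(-12, Mul(Rational(1, 22), Pow(p, -1))))) = Add(Rational(1, 2), Mul(Rational(-1, 4), Mul(Rational(-6, 11), Pow(p, -1)))) = Add(Rational(1, 2), Mul(Rational(3, 22), Pow(p, -1))))
Pow(Add(Mul(-454, Pow(288, -1)), Function('j')(Y)), 2) = Pow(Add(Mul(-454, Pow(288, -1)), Mul(Rational(1, 22), Pow(-5, -1), Add(3, Mul(11, -5)))), 2) = Pow(Add(Mul(-454, Rational(1, 288)), Mul(Rational(1, 22), Rational(-1, 5), Add(3, -55))), 2) = Pow(Add(Rational(-227, 144), Mul(Rational(1, 22), Rational(-1, 5), -52)), 2) = Pow(Add(Rational(-227, 144), Rational(26, 55)), 2) = Pow(Rational(-8741, 7920), 2) = Rational(76405081, 62726400)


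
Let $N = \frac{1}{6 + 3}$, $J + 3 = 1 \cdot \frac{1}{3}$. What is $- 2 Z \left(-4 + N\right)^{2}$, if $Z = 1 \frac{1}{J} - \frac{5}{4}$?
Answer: $\frac{15925}{324} \approx 49.151$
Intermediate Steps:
$J = - \frac{8}{3}$ ($J = -3 + 1 \cdot \frac{1}{3} = -3 + \frac{1}{3} = - \frac{8}{3} \approx -2.6667$)
$N = \frac{1}{9} \approx 0.11111$
$Z = - \frac{13}{8}$ ($Z = 1 \frac{1}{- \frac{8}{3}} - \frac{5}{4} = 1 \left(- \frac{3}{8}\right) - \frac{5}{4} = - \frac{3}{8} - \frac{5}{4} = - \frac{13}{8} \approx -1.625$)
$- 2 Z \left(-4 + N\right)^{2} = \left(-2\right) \left(- \frac{13}{8}\right) \left(-4 + \frac{1}{9}\right)^{2} = \frac{13 \left(- \frac{35}{9}\right)^{2}}{4} = \frac{13}{4} \cdot \frac{1225}{81} = \frac{15925}{324}$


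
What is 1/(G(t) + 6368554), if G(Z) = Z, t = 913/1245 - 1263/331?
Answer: 4965/31619855306 ≈ 1.5702e-7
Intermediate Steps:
t = -15304/4965 (t = 913*(1/1245) - 1263*1/331 = 11/15 - 1263/331 = -15304/4965 ≈ -3.0824)
1/(G(t) + 6368554) = 1/(-15304/4965 + 6368554) = 1/(31619855306/4965) = 4965/31619855306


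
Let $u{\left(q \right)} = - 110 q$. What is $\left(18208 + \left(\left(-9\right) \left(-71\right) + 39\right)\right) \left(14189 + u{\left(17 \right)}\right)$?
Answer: $232656634$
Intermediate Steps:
$\left(18208 + \left(\left(-9\right) \left(-71\right) + 39\right)\right) \left(14189 + u{\left(17 \right)}\right) = \left(18208 + \left(\left(-9\right) \left(-71\right) + 39\right)\right) \left(14189 - 1870\right) = \left(18208 + \left(639 + 39\right)\right) \left(14189 - 1870\right) = \left(18208 + 678\right) 12319 = 18886 \cdot 12319 = 232656634$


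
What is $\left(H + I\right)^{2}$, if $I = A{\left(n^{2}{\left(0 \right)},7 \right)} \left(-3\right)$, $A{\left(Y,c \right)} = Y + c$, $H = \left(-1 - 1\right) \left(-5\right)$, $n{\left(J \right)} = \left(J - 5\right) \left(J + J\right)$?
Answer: $121$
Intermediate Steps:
$n{\left(J \right)} = 2 J \left(-5 + J\right)$ ($n{\left(J \right)} = \left(-5 + J\right) 2 J = 2 J \left(-5 + J\right)$)
$H = 10$ ($H = \left(-2\right) \left(-5\right) = 10$)
$I = -21$ ($I = \left(\left(2 \cdot 0 \left(-5 + 0\right)\right)^{2} + 7\right) \left(-3\right) = \left(\left(2 \cdot 0 \left(-5\right)\right)^{2} + 7\right) \left(-3\right) = \left(0^{2} + 7\right) \left(-3\right) = \left(0 + 7\right) \left(-3\right) = 7 \left(-3\right) = -21$)
$\left(H + I\right)^{2} = \left(10 - 21\right)^{2} = \left(-11\right)^{2} = 121$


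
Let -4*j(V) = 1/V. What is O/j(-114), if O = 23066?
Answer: 10518096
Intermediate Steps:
j(V) = -1/(4*V)
O/j(-114) = 23066/((-1/4/(-114))) = 23066/((-1/4*(-1/114))) = 23066/(1/456) = 23066*456 = 10518096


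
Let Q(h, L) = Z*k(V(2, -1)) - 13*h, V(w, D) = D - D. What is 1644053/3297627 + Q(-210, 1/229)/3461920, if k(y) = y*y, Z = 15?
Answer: 81436892621/163087440912 ≈ 0.49934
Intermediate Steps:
V(w, D) = 0
k(y) = y**2
Q(h, L) = -13*h (Q(h, L) = 15*0**2 - 13*h = 15*0 - 13*h = 0 - 13*h = -13*h)
1644053/3297627 + Q(-210, 1/229)/3461920 = 1644053/3297627 - 13*(-210)/3461920 = 1644053*(1/3297627) + 2730*(1/3461920) = 1644053/3297627 + 39/49456 = 81436892621/163087440912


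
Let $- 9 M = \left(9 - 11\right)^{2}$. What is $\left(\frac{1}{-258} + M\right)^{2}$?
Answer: $\frac{120409}{599076} \approx 0.20099$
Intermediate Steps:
$M = - \frac{4}{9}$ ($M = - \frac{\left(9 - 11\right)^{2}}{9} = - \frac{\left(-2\right)^{2}}{9} = \left(- \frac{1}{9}\right) 4 = - \frac{4}{9} \approx -0.44444$)
$\left(\frac{1}{-258} + M\right)^{2} = \left(\frac{1}{-258} - \frac{4}{9}\right)^{2} = \left(- \frac{1}{258} - \frac{4}{9}\right)^{2} = \left(- \frac{347}{774}\right)^{2} = \frac{120409}{599076}$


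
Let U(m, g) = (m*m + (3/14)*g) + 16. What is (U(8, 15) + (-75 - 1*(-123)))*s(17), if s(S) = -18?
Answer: -16533/7 ≈ -2361.9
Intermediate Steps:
U(m, g) = 16 + m² + 3*g/14 (U(m, g) = (m² + (3*(1/14))*g) + 16 = (m² + 3*g/14) + 16 = 16 + m² + 3*g/14)
(U(8, 15) + (-75 - 1*(-123)))*s(17) = ((16 + 8² + (3/14)*15) + (-75 - 1*(-123)))*(-18) = ((16 + 64 + 45/14) + (-75 + 123))*(-18) = (1165/14 + 48)*(-18) = (1837/14)*(-18) = -16533/7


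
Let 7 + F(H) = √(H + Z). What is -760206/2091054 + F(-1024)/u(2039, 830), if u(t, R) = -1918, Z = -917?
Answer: -34367565/95491466 - I*√1941/1918 ≈ -0.3599 - 0.02297*I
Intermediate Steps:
F(H) = -7 + √(-917 + H) (F(H) = -7 + √(H - 917) = -7 + √(-917 + H))
-760206/2091054 + F(-1024)/u(2039, 830) = -760206/2091054 + (-7 + √(-917 - 1024))/(-1918) = -760206*1/2091054 + (-7 + √(-1941))*(-1/1918) = -126701/348509 + (-7 + I*√1941)*(-1/1918) = -126701/348509 + (1/274 - I*√1941/1918) = -34367565/95491466 - I*√1941/1918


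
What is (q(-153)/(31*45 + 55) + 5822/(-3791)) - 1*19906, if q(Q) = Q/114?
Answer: -4158367880141/208884100 ≈ -19908.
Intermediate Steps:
q(Q) = Q/114 (q(Q) = Q*(1/114) = Q/114)
(q(-153)/(31*45 + 55) + 5822/(-3791)) - 1*19906 = (((1/114)*(-153))/(31*45 + 55) + 5822/(-3791)) - 1*19906 = (-51/(38*(1395 + 55)) + 5822*(-1/3791)) - 19906 = (-51/38/1450 - 5822/3791) - 19906 = (-51/38*1/1450 - 5822/3791) - 19906 = (-51/55100 - 5822/3791) - 19906 = -320985541/208884100 - 19906 = -4158367880141/208884100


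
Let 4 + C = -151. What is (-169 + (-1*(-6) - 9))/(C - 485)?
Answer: 43/160 ≈ 0.26875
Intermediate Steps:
C = -155 (C = -4 - 151 = -155)
(-169 + (-1*(-6) - 9))/(C - 485) = (-169 + (-1*(-6) - 9))/(-155 - 485) = (-169 + (6 - 9))/(-640) = (-169 - 3)*(-1/640) = -172*(-1/640) = 43/160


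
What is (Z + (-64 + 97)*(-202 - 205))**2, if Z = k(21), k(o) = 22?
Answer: 179801281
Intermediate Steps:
Z = 22
(Z + (-64 + 97)*(-202 - 205))**2 = (22 + (-64 + 97)*(-202 - 205))**2 = (22 + 33*(-407))**2 = (22 - 13431)**2 = (-13409)**2 = 179801281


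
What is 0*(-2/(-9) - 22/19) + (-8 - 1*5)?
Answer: -13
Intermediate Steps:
0*(-2/(-9) - 22/19) + (-8 - 1*5) = 0*(-2*(-1/9) - 22*1/19) + (-8 - 5) = 0*(2/9 - 22/19) - 13 = 0*(-160/171) - 13 = 0 - 13 = -13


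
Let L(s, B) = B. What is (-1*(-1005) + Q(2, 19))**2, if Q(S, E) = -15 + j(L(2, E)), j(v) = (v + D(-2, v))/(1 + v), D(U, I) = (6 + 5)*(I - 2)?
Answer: 100060009/100 ≈ 1.0006e+6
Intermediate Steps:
D(U, I) = -22 + 11*I (D(U, I) = 11*(-2 + I) = -22 + 11*I)
j(v) = (-22 + 12*v)/(1 + v) (j(v) = (v + (-22 + 11*v))/(1 + v) = (-22 + 12*v)/(1 + v))
Q(S, E) = -15 + 2*(-11 + 6*E)/(1 + E)
(-1*(-1005) + Q(2, 19))**2 = (-1*(-1005) + (-37 - 3*19)/(1 + 19))**2 = (1005 + (-37 - 57)/20)**2 = (1005 + (1/20)*(-94))**2 = (1005 - 47/10)**2 = (10003/10)**2 = 100060009/100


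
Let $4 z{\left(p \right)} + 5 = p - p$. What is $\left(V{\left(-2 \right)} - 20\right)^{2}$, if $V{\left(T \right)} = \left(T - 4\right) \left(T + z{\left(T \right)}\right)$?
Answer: $\frac{1}{4} \approx 0.25$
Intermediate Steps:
$z{\left(p \right)} = - \frac{5}{4}$ ($z{\left(p \right)} = - \frac{5}{4} + \frac{p - p}{4} = - \frac{5}{4} + \frac{1}{4} \cdot 0 = - \frac{5}{4} + 0 = - \frac{5}{4}$)
$V{\left(T \right)} = \left(-4 + T\right) \left(- \frac{5}{4} + T\right)$ ($V{\left(T \right)} = \left(T - 4\right) \left(T - \frac{5}{4}\right) = \left(-4 + T\right) \left(- \frac{5}{4} + T\right)$)
$\left(V{\left(-2 \right)} - 20\right)^{2} = \left(\left(5 + \left(-2\right)^{2} - - \frac{21}{2}\right) - 20\right)^{2} = \left(\left(5 + 4 + \frac{21}{2}\right) - 20\right)^{2} = \left(\frac{39}{2} - 20\right)^{2} = \left(- \frac{1}{2}\right)^{2} = \frac{1}{4}$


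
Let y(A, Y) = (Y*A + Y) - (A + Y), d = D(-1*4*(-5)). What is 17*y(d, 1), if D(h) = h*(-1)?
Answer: 0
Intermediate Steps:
D(h) = -h
d = -20 (d = -(-1*4)*(-5) = -(-4)*(-5) = -1*20 = -20)
y(A, Y) = -A + A*Y (y(A, Y) = (A*Y + Y) + (-A - Y) = (Y + A*Y) + (-A - Y) = -A + A*Y)
17*y(d, 1) = 17*(-20*(-1 + 1)) = 17*(-20*0) = 17*0 = 0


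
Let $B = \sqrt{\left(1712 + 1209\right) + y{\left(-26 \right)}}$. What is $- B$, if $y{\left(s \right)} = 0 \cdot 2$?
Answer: $- \sqrt{2921} \approx -54.046$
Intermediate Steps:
$y{\left(s \right)} = 0$
$B = \sqrt{2921}$ ($B = \sqrt{\left(1712 + 1209\right) + 0} = \sqrt{2921 + 0} = \sqrt{2921} \approx 54.046$)
$- B = - \sqrt{2921}$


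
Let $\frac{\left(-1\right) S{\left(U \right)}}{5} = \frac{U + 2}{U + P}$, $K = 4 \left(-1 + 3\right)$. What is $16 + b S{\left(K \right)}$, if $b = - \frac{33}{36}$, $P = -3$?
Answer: $\frac{151}{6} \approx 25.167$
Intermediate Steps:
$K = 8$ ($K = 4 \cdot 2 = 8$)
$S{\left(U \right)} = - \frac{5 \left(2 + U\right)}{-3 + U}$ ($S{\left(U \right)} = - 5 \frac{U + 2}{U - 3} = - 5 \frac{2 + U}{-3 + U} = - \frac{5 \left(2 + U\right)}{-3 + U}$)
$b = - \frac{11}{12}$ ($b = \left(-33\right) \frac{1}{36} = - \frac{11}{12} \approx -0.91667$)
$16 + b S{\left(K \right)} = 16 - \frac{11 \frac{5 \left(-2 - 8\right)}{-3 + 8}}{12} = 16 - \frac{11 \frac{5 \left(-2 - 8\right)}{5}}{12} = 16 - \frac{11 \cdot 5 \cdot \frac{1}{5} \left(-10\right)}{12} = 16 - - \frac{55}{6} = 16 + \frac{55}{6} = \frac{151}{6}$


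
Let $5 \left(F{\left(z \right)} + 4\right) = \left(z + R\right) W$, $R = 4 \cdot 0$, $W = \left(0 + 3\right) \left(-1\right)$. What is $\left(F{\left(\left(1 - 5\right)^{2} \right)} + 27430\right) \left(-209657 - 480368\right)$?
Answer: $-18918001410$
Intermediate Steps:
$W = -3$ ($W = 3 \left(-1\right) = -3$)
$R = 0$
$F{\left(z \right)} = -4 - \frac{3 z}{5}$ ($F{\left(z \right)} = -4 + \frac{\left(z + 0\right) \left(-3\right)}{5} = -4 + \frac{z \left(-3\right)}{5} = -4 + \frac{\left(-3\right) z}{5} = -4 - \frac{3 z}{5}$)
$\left(F{\left(\left(1 - 5\right)^{2} \right)} + 27430\right) \left(-209657 - 480368\right) = \left(\left(-4 - \frac{3 \left(1 - 5\right)^{2}}{5}\right) + 27430\right) \left(-209657 - 480368\right) = \left(\left(-4 - \frac{3 \left(-4\right)^{2}}{5}\right) + 27430\right) \left(-690025\right) = \left(\left(-4 - \frac{48}{5}\right) + 27430\right) \left(-690025\right) = \left(- \frac{68}{5} + 27430\right) \left(-690025\right) = \frac{137082}{5} \left(-690025\right) = -18918001410$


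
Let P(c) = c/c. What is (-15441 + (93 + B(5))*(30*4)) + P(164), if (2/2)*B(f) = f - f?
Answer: -4280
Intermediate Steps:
B(f) = 0 (B(f) = f - f = 0)
P(c) = 1
(-15441 + (93 + B(5))*(30*4)) + P(164) = (-15441 + (93 + 0)*(30*4)) + 1 = (-15441 + 93*120) + 1 = (-15441 + 11160) + 1 = -4281 + 1 = -4280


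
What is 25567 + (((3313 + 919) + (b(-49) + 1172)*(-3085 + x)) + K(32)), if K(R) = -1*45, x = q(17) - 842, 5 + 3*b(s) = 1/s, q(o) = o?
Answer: -222764914/49 ≈ -4.5462e+6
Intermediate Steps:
b(s) = -5/3 + 1/(3*s)
x = -825 (x = 17 - 842 = -825)
K(R) = -45
25567 + (((3313 + 919) + (b(-49) + 1172)*(-3085 + x)) + K(32)) = 25567 + (((3313 + 919) + ((1/3)*(1 - 5*(-49))/(-49) + 1172)*(-3085 - 825)) - 45) = 25567 + ((4232 + ((1/3)*(-1/49)*(1 + 245) + 1172)*(-3910)) - 45) = 25567 + ((4232 + ((1/3)*(-1/49)*246 + 1172)*(-3910)) - 45) = 25567 + ((4232 + (-82/49 + 1172)*(-3910)) - 45) = 25567 + ((4232 + (57346/49)*(-3910)) - 45) = 25567 + ((4232 - 224222860/49) - 45) = 25567 + (-224015492/49 - 45) = 25567 - 224017697/49 = -222764914/49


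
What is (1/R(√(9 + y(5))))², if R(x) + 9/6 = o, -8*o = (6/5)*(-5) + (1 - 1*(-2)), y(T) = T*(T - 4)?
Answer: 64/81 ≈ 0.79012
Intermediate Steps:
y(T) = T*(-4 + T)
o = 3/8 (o = -((6/5)*(-5) + (1 - 1*(-2)))/8 = -((6*(⅕))*(-5) + (1 + 2))/8 = -((6/5)*(-5) + 3)/8 = -(-6 + 3)/8 = -⅛*(-3) = 3/8 ≈ 0.37500)
R(x) = -9/8 (R(x) = -3/2 + 3/8 = -9/8)
(1/R(√(9 + y(5))))² = (1/(-9/8))² = (-8/9)² = 64/81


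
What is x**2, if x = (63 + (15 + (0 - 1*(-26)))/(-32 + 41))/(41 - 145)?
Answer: 5776/13689 ≈ 0.42194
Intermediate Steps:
x = -76/117 (x = (63 + (15 + (0 + 26))/9)/(-104) = (63 + (15 + 26)*(1/9))*(-1/104) = (63 + 41*(1/9))*(-1/104) = (63 + 41/9)*(-1/104) = (608/9)*(-1/104) = -76/117 ≈ -0.64957)
x**2 = (-76/117)**2 = 5776/13689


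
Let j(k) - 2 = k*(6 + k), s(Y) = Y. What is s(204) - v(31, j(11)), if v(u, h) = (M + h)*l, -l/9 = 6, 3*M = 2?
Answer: 10446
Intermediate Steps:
M = ⅔ (M = (⅓)*2 = ⅔ ≈ 0.66667)
l = -54 (l = -9*6 = -54)
j(k) = 2 + k*(6 + k)
v(u, h) = -36 - 54*h (v(u, h) = (⅔ + h)*(-54) = -36 - 54*h)
s(204) - v(31, j(11)) = 204 - (-36 - 54*(2 + 11² + 6*11)) = 204 - (-36 - 54*(2 + 121 + 66)) = 204 - (-36 - 54*189) = 204 - (-36 - 10206) = 204 - 1*(-10242) = 204 + 10242 = 10446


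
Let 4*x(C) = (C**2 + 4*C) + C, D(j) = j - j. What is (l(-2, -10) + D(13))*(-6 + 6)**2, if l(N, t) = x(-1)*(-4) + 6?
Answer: 0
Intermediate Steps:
D(j) = 0
x(C) = C**2/4 + 5*C/4 (x(C) = ((C**2 + 4*C) + C)/4 = (C**2 + 5*C)/4 = C**2/4 + 5*C/4)
l(N, t) = 10 (l(N, t) = ((1/4)*(-1)*(5 - 1))*(-4) + 6 = ((1/4)*(-1)*4)*(-4) + 6 = -1*(-4) + 6 = 4 + 6 = 10)
(l(-2, -10) + D(13))*(-6 + 6)**2 = (10 + 0)*(-6 + 6)**2 = 10*0**2 = 10*0 = 0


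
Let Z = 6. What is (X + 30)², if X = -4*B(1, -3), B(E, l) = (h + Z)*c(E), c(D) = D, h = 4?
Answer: 100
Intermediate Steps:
B(E, l) = 10*E (B(E, l) = (4 + 6)*E = 10*E)
X = -40 ≈ -40.000
(X + 30)² = (-40 + 30)² = (-10)² = 100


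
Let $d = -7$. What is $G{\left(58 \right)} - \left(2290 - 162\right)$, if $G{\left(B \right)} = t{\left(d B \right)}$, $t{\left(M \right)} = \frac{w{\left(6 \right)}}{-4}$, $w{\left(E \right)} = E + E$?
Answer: $-2131$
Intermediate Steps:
$w{\left(E \right)} = 2 E$
$t{\left(M \right)} = -3$ ($t{\left(M \right)} = \frac{2 \cdot 6}{-4} = 12 \left(- \frac{1}{4}\right) = -3$)
$G{\left(B \right)} = -3$
$G{\left(58 \right)} - \left(2290 - 162\right) = -3 - \left(2290 - 162\right) = -3 - 2128 = -2131$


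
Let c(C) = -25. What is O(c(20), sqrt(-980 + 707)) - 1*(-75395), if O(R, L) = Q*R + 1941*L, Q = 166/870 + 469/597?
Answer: 434963675/5771 + 1941*I*sqrt(273) ≈ 75371.0 + 32071.0*I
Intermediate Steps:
Q = 28174/28855 (Q = 166*(1/870) + 469*(1/597) = 83/435 + 469/597 = 28174/28855 ≈ 0.97640)
O(R, L) = 1941*L + 28174*R/28855 (O(R, L) = 28174*R/28855 + 1941*L = 1941*L + 28174*R/28855)
O(c(20), sqrt(-980 + 707)) - 1*(-75395) = (1941*sqrt(-980 + 707) + (28174/28855)*(-25)) - 1*(-75395) = (1941*sqrt(-273) - 140870/5771) + 75395 = (1941*(I*sqrt(273)) - 140870/5771) + 75395 = (1941*I*sqrt(273) - 140870/5771) + 75395 = (-140870/5771 + 1941*I*sqrt(273)) + 75395 = 434963675/5771 + 1941*I*sqrt(273)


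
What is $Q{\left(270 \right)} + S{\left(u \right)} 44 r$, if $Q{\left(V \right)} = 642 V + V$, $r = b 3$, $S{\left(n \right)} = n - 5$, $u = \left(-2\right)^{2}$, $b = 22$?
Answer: $170706$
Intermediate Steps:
$u = 4$
$S{\left(n \right)} = -5 + n$
$r = 66$ ($r = 22 \cdot 3 = 66$)
$Q{\left(V \right)} = 643 V$
$Q{\left(270 \right)} + S{\left(u \right)} 44 r = 643 \cdot 270 + \left(-5 + 4\right) 44 \cdot 66 = 173610 + \left(-1\right) 44 \cdot 66 = 173610 - 2904 = 170706$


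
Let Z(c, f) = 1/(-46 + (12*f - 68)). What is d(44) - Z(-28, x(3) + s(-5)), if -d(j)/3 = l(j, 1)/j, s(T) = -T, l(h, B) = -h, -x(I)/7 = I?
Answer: 919/306 ≈ 3.0033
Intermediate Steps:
x(I) = -7*I
d(j) = 3 (d(j) = -3*(-j)/j = -3*(-1) = 3)
Z(c, f) = 1/(-114 + 12*f) (Z(c, f) = 1/(-46 + (-68 + 12*f)) = 1/(-114 + 12*f))
d(44) - Z(-28, x(3) + s(-5)) = 3 - 1/(6*(-19 + 2*(-7*3 - 1*(-5)))) = 3 - 1/(6*(-19 + 2*(-21 + 5))) = 3 - 1/(6*(-19 + 2*(-16))) = 3 - 1/(6*(-19 - 32)) = 3 - 1/(6*(-51)) = 3 - (-1)/(6*51) = 3 - 1*(-1/306) = 3 + 1/306 = 919/306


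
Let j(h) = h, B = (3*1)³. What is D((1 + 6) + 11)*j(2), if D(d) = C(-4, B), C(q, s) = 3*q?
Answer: -24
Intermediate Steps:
B = 27 (B = 3³ = 27)
D(d) = -12 (D(d) = 3*(-4) = -12)
D((1 + 6) + 11)*j(2) = -12*2 = -24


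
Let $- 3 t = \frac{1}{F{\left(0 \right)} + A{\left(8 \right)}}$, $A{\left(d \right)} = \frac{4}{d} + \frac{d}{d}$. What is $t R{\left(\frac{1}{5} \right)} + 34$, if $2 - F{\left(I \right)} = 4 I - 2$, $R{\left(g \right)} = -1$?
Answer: $\frac{1124}{33} \approx 34.061$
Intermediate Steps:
$A{\left(d \right)} = 1 + \frac{4}{d}$ ($A{\left(d \right)} = \frac{4}{d} + 1 = 1 + \frac{4}{d}$)
$F{\left(I \right)} = 4 - 4 I$ ($F{\left(I \right)} = 2 - \left(4 I - 2\right) = 2 - \left(-2 + 4 I\right) = 4 - 4 I$)
$t = - \frac{2}{33}$ ($t = - \frac{1}{3 \left(\left(4 - 0\right) + \frac{4 + 8}{8}\right)} = - \frac{1}{3 \left(\left(4 + 0\right) + \frac{1}{8} \cdot 12\right)} = - \frac{1}{3 \left(4 + \frac{3}{2}\right)} = - \frac{1}{3 \cdot \frac{11}{2}} = \left(- \frac{1}{3}\right) \frac{2}{11} = - \frac{2}{33} \approx -0.060606$)
$t R{\left(\frac{1}{5} \right)} + 34 = \left(- \frac{2}{33}\right) \left(-1\right) + 34 = \frac{2}{33} + 34 = \frac{1124}{33}$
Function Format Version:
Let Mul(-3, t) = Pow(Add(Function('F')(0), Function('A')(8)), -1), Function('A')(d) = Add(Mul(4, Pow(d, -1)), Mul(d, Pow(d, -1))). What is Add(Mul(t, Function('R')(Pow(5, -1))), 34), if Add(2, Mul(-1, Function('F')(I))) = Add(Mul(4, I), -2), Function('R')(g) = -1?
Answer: Rational(1124, 33) ≈ 34.061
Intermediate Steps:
Function('A')(d) = Add(1, Mul(4, Pow(d, -1))) (Function('A')(d) = Add(Mul(4, Pow(d, -1)), 1) = Add(1, Mul(4, Pow(d, -1))))
Function('F')(I) = Add(4, Mul(-4, I)) (Function('F')(I) = Add(2, Mul(-1, Add(Mul(4, I), -2))) = Add(2, Mul(-1, Add(-2, Mul(4, I)))) = Add(2, Add(2, Mul(-4, I))) = Add(4, Mul(-4, I)))
t = Rational(-2, 33) (t = Mul(Rational(-1, 3), Pow(Add(Add(4, Mul(-4, 0)), Mul(Pow(8, -1), Add(4, 8))), -1)) = Mul(Rational(-1, 3), Pow(Add(Add(4, 0), Mul(Rational(1, 8), 12)), -1)) = Mul(Rational(-1, 3), Pow(Add(4, Rational(3, 2)), -1)) = Mul(Rational(-1, 3), Pow(Rational(11, 2), -1)) = Mul(Rational(-1, 3), Rational(2, 11)) = Rational(-2, 33) ≈ -0.060606)
Add(Mul(t, Function('R')(Pow(5, -1))), 34) = Add(Mul(Rational(-2, 33), -1), 34) = Add(Rational(2, 33), 34) = Rational(1124, 33)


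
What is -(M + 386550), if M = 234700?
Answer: -621250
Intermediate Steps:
-(M + 386550) = -(234700 + 386550) = -1*621250 = -621250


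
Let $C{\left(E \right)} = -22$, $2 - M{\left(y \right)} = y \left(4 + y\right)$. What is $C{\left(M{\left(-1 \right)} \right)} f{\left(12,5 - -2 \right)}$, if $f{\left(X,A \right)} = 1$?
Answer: $-22$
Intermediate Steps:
$M{\left(y \right)} = 2 - y \left(4 + y\right)$
$C{\left(M{\left(-1 \right)} \right)} f{\left(12,5 - -2 \right)} = \left(-22\right) 1 = -22$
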